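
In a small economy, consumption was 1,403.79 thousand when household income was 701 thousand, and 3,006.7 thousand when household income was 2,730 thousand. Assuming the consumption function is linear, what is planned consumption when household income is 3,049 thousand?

MPC = (3006.7 − 1403.79)/(2730 − 701) = 1602.91/2029 = 0.79
a = 1403.79 − 0.79(701) = 1403.79 − 553.79 = 850
C = 850 + 0.79(3049) = 850 + 2408.71 = 3258.71

C = 3258.71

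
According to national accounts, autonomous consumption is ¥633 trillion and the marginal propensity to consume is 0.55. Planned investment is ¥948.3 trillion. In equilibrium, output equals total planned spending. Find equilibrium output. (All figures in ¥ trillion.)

Y = C + I = 633 + 0.55Y + 948.3
Y − 0.55Y = 1581.3
0.45Y = 1581.3, so Y = 1581.3/0.45 = 3514

Y = 3514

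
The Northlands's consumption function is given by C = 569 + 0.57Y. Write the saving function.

S = -569 + 0.43Y

S = Y − C = Y − (569 + 0.57Y) = -569 + (1 − 0.57)Y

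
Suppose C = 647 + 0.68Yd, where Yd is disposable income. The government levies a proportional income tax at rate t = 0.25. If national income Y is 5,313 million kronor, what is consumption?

Yd = (1 − 0.25)(5313) = 0.75(5313) = 3984.75
C = 647 + 0.68(3984.75) = 647 + 2709.63 = 3356.63

C = 3356.63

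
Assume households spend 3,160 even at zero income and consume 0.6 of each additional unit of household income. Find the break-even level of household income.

At break-even, C = Y: 3160 + 0.6Y = Y
0.4Y = 3160, so Y = 3160/0.4 = 7900

Y = 7900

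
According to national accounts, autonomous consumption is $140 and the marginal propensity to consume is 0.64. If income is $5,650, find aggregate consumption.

C = 140 + 0.64(5650) = 140 + 3616 = 3756

C = 3756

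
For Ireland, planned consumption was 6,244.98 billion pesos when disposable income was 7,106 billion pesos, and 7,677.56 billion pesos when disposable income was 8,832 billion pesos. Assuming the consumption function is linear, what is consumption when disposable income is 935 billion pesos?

MPC = (7677.56 − 6244.98)/(8832 − 7106) = 1432.58/1726 = 0.83
a = 6244.98 − 0.83(7106) = 6244.98 − 5897.98 = 347
C = 347 + 0.83(935) = 347 + 776.05 = 1123.05

C = 1123.05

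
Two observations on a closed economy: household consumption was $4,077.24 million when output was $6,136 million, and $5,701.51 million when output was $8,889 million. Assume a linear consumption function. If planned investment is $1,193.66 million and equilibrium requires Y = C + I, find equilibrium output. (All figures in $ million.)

Y = 4026

MPC = (5701.51 − 4077.24)/(8889 − 6136) = 1624.27/2753 = 0.59
a = 4077.24 − 0.59(6136) = 457
Equilibrium: Y = 457 + 0.59Y + 1193.66
0.41Y = 1650.66, so Y = 1650.66/0.41 = 4026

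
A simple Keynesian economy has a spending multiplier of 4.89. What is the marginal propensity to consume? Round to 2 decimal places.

k = 1/(1 − MPC), so 1 − MPC = 1/k = 1/4.89 = 0.2045
MPC = 1 − 0.2045 = 0.80

MPC = 0.80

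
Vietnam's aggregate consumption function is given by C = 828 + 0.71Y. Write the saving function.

S = Y − C = Y − (828 + 0.71Y) = -828 + (1 − 0.71)Y

S = -828 + 0.29Y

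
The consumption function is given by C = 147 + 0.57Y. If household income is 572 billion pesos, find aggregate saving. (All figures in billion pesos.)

S = 98.96

C = 147 + 0.57(572) = 147 + 326.04 = 473.04
S = Y − C = 572 − 473.04 = 98.96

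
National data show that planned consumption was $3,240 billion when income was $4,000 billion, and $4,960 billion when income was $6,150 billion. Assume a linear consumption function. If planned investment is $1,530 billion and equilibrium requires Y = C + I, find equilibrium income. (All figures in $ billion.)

Y = 7850

MPC = (4960 − 3240)/(6150 − 4000) = 1720/2150 = 0.8
a = 3240 − 0.8(4000) = 40
Equilibrium: Y = 40 + 0.8Y + 1530
0.2Y = 1570, so Y = 1570/0.2 = 7850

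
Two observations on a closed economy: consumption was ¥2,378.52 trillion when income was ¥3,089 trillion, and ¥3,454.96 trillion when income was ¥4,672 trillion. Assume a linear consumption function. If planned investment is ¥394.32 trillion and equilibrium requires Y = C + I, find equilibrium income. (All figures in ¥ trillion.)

MPC = (3454.96 − 2378.52)/(4672 − 3089) = 1076.44/1583 = 0.68
a = 2378.52 − 0.68(3089) = 278
Equilibrium: Y = 278 + 0.68Y + 394.32
0.32Y = 672.32, so Y = 672.32/0.32 = 2101

Y = 2101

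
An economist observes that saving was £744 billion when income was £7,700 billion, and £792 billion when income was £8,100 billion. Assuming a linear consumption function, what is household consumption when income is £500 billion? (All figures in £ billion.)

MPS = ΔS/ΔY = (792 − 744)/(8100 − 7700) = 48/400 = 0.12
MPC = 1 − MPS = 0.88
Autonomous saving = 744 − 0.12(7700) = -180, so a = 180
C = 180 + 0.88(500) = 180 + 440 = 620

C = 620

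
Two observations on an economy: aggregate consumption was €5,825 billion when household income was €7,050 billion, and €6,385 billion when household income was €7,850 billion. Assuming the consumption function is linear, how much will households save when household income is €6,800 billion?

S = 1150

MPC = (6385 − 5825)/(7850 − 7050) = 560/800 = 0.7
a = 5825 − 0.7(7050) = 5825 − 4935 = 890
C = 890 + 0.7(6800) = 5650
S = 6800 − 5650 = 1150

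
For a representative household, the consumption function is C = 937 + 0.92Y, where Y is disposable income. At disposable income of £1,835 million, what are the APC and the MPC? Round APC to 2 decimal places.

APC = 1.43; MPC = 0.92

MPC = 0.92 (the slope of the consumption function)
C = 937 + 0.92(1835) = 2625.2, so APC = 2625.2/1835 = 1.43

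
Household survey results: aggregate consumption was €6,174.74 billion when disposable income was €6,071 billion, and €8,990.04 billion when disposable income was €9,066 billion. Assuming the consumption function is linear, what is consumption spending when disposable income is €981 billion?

MPC = (8990.04 − 6174.74)/(9066 − 6071) = 2815.3/2995 = 0.94
a = 6174.74 − 0.94(6071) = 6174.74 − 5706.74 = 468
C = 468 + 0.94(981) = 468 + 922.14 = 1390.14

C = 1390.14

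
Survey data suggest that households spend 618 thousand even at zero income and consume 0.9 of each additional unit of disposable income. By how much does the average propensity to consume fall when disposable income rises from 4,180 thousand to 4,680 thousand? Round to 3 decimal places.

At Y = 4180: C = 618 + 0.9(4180) = 4380, APC = 4380/4180 = 1.0478
At Y = 4680: C = 4830, APC = 4830/4680 = 1.0321
Fall in APC = 1.0478 − 1.0321 = 0.0157 ≈ 0.016

ΔAPC = 0.016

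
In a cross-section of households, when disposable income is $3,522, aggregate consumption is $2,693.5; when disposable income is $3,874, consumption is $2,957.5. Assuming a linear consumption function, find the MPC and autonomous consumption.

MPC = ΔC/ΔY = (2957.5 − 2693.5)/(3874 − 3522) = 264/352 = 0.75
a = C − MPC·Y = 2693.5 − 0.75(3522) = 2693.5 − 2641.5 = 52

MPC = 0.75; a = 52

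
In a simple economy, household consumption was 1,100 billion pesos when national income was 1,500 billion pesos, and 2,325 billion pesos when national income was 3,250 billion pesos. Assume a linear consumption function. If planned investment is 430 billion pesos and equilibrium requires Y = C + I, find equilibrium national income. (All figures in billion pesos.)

Y = 1600

MPC = (2325 − 1100)/(3250 − 1500) = 1225/1750 = 0.7
a = 1100 − 0.7(1500) = 50
Equilibrium: Y = 50 + 0.7Y + 430
0.3Y = 480, so Y = 480/0.3 = 1600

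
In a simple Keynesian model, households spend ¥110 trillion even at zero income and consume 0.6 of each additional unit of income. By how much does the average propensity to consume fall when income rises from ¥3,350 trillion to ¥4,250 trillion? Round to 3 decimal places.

At Y = 3350: C = 110 + 0.6(3350) = 2120, APC = 2120/3350 = 0.6328
At Y = 4250: C = 2660, APC = 2660/4250 = 0.6259
Fall in APC = 0.6328 − 0.6259 = 0.0069 ≈ 0.007

ΔAPC = 0.007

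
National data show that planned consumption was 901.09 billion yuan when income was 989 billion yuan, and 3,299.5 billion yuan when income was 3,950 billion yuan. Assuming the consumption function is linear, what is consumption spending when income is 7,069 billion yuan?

MPC = (3299.5 − 901.09)/(3950 − 989) = 2398.41/2961 = 0.81
a = 901.09 − 0.81(989) = 901.09 − 801.09 = 100
C = 100 + 0.81(7069) = 100 + 5725.89 = 5825.89

C = 5825.89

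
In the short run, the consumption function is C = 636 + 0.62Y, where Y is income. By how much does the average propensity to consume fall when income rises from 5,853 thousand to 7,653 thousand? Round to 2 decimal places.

At Y = 5853: C = 636 + 0.62(5853) = 4264.86, APC = 4264.86/5853 = 0.729
At Y = 7653: C = 5380.86, APC = 5380.86/7653 = 0.703
Fall in APC = 0.729 − 0.703 = 0.026 ≈ 0.03

ΔAPC = 0.03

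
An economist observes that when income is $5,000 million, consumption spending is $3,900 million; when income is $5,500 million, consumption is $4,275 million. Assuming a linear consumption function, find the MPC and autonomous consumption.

MPC = 0.75; a = 150

MPC = ΔC/ΔY = (4275 − 3900)/(5500 − 5000) = 375/500 = 0.75
a = C − MPC·Y = 3900 − 0.75(5000) = 3900 − 3750 = 150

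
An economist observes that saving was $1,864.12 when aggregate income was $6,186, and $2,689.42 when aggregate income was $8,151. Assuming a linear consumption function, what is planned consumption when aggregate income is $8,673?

MPS = ΔS/ΔY = (2689.42 − 1864.12)/(8151 − 6186) = 825.3/1965 = 0.42
MPC = 1 − MPS = 0.58
Autonomous saving = 1864.12 − 0.42(6186) = -734, so a = 734
C = 734 + 0.58(8673) = 734 + 5030.34 = 5764.34

C = 5764.34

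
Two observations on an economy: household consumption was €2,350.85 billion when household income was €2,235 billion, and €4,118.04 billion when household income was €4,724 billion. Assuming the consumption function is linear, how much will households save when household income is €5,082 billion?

MPC = (4118.04 − 2350.85)/(4724 − 2235) = 1767.19/2489 = 0.71
a = 2350.85 − 0.71(2235) = 2350.85 − 1586.85 = 764
C = 764 + 0.71(5082) = 4372.22
S = 5082 − 4372.22 = 709.78

S = 709.78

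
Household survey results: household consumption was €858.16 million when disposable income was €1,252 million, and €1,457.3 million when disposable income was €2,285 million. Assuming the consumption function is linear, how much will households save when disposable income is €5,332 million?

S = 2107.44

MPC = (1457.3 − 858.16)/(2285 − 1252) = 599.14/1033 = 0.58
a = 858.16 − 0.58(1252) = 858.16 − 726.16 = 132
C = 132 + 0.58(5332) = 3224.56
S = 5332 − 3224.56 = 2107.44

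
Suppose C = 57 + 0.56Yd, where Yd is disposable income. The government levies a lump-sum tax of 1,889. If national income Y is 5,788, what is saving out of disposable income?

S = 1658.56

Yd = Y − T = 5788 − 1889 = 3899
C = 57 + 0.56(3899) = 57 + 2183.44 = 2240.44
S = Yd − C = 3899 − 2240.44 = 1658.56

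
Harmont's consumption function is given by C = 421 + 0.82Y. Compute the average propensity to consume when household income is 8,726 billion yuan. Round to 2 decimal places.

C = 421 + 0.82(8726) = 7576.32
APC = C/Y = 7576.32/8726 = 0.87

APC = 0.87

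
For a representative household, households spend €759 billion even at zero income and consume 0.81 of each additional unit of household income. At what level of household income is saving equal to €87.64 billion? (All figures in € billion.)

Y = 4456

S = Y − C = -759 + 0.19Y
-759 + 0.19Y = 87.64, so 0.19Y = 846.64 and Y = 4456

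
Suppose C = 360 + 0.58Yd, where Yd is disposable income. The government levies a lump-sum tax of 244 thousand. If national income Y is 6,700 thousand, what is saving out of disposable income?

Yd = Y − T = 6700 − 244 = 6456
C = 360 + 0.58(6456) = 360 + 3744.48 = 4104.48
S = Yd − C = 6456 − 4104.48 = 2351.52

S = 2351.52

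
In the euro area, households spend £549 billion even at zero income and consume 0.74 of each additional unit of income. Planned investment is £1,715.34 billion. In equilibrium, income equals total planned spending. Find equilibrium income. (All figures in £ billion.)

Y = 8709

Y = C + I = 549 + 0.74Y + 1715.34
Y − 0.74Y = 2264.34
0.26Y = 2264.34, so Y = 2264.34/0.26 = 8709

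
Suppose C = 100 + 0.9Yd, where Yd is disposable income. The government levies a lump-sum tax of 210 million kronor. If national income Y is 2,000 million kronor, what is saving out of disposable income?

S = 79

Yd = Y − T = 2000 − 210 = 1790
C = 100 + 0.9(1790) = 100 + 1611 = 1711
S = Yd − C = 1790 − 1711 = 79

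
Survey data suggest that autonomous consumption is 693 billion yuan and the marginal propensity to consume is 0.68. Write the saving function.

S = Y − C = Y − (693 + 0.68Y) = -693 + (1 − 0.68)Y

S = -693 + 0.32Y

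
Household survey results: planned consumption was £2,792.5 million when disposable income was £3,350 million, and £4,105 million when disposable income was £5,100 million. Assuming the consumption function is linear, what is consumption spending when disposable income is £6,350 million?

C = 5042.5

MPC = (4105 − 2792.5)/(5100 − 3350) = 1312.5/1750 = 0.75
a = 2792.5 − 0.75(3350) = 2792.5 − 2512.5 = 280
C = 280 + 0.75(6350) = 280 + 4762.5 = 5042.5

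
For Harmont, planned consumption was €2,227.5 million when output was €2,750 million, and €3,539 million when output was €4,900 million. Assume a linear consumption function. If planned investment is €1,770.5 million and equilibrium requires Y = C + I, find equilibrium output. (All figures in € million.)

Y = 5950

MPC = (3539 − 2227.5)/(4900 − 2750) = 1311.5/2150 = 0.61
a = 2227.5 − 0.61(2750) = 550
Equilibrium: Y = 550 + 0.61Y + 1770.5
0.39Y = 2320.5, so Y = 2320.5/0.39 = 5950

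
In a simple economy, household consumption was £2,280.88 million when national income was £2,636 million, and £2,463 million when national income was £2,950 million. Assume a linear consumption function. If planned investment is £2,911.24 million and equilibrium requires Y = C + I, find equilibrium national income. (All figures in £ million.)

Y = 8722

MPC = (2463 − 2280.88)/(2950 − 2636) = 182.12/314 = 0.58
a = 2280.88 − 0.58(2636) = 752
Equilibrium: Y = 752 + 0.58Y + 2911.24
0.42Y = 3663.24, so Y = 3663.24/0.42 = 8722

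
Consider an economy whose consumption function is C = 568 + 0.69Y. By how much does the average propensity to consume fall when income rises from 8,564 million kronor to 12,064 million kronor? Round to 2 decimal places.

ΔAPC = 0.02

At Y = 8564: C = 568 + 0.69(8564) = 6477.16, APC = 6477.16/8564 = 0.756
At Y = 12064: C = 8892.16, APC = 8892.16/12064 = 0.737
Fall in APC = 0.756 − 0.737 = 0.019 ≈ 0.02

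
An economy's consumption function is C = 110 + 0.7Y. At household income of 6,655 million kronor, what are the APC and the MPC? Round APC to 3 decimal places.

APC = 0.717; MPC = 0.7

MPC = 0.7 (the slope of the consumption function)
C = 110 + 0.7(6655) = 4768.5, so APC = 4768.5/6655 = 0.717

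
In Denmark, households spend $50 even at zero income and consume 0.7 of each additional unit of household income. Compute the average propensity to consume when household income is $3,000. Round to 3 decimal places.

APC = 0.717

C = 50 + 0.7(3000) = 2150
APC = C/Y = 2150/3000 = 0.717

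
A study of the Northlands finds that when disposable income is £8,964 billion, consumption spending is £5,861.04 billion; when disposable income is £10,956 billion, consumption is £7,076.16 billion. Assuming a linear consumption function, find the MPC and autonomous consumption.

MPC = 0.61; a = 393

MPC = ΔC/ΔY = (7076.16 − 5861.04)/(10956 − 8964) = 1215.12/1992 = 0.61
a = C − MPC·Y = 5861.04 − 0.61(8964) = 5861.04 − 5468.04 = 393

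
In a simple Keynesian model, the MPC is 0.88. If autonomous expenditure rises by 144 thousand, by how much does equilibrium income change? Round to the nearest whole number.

The multiplier is 1/(1 − MPC) = 1/0.12.
ΔY = 144/0.12 = 1200.00 ≈ 1200

ΔY ≈ 1200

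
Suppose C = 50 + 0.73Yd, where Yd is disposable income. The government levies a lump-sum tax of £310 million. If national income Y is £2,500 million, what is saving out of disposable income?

S = 541.3

Yd = Y − T = 2500 − 310 = 2190
C = 50 + 0.73(2190) = 50 + 1598.7 = 1648.7
S = Yd − C = 2190 − 1648.7 = 541.3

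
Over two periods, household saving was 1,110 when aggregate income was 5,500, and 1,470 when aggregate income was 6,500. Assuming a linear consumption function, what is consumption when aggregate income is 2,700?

C = 2598

MPS = ΔS/ΔY = (1470 − 1110)/(6500 − 5500) = 360/1000 = 0.36
MPC = 1 − MPS = 0.64
Autonomous saving = 1110 − 0.36(5500) = -870, so a = 870
C = 870 + 0.64(2700) = 870 + 1728 = 2598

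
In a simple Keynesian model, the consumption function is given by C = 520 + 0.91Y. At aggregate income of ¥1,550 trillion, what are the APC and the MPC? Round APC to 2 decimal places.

APC = 1.25; MPC = 0.91

MPC = 0.91 (the slope of the consumption function)
C = 520 + 0.91(1550) = 1930.5, so APC = 1930.5/1550 = 1.25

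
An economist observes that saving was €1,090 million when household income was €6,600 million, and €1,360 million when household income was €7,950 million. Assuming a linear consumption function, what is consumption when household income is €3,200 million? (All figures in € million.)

MPS = ΔS/ΔY = (1360 − 1090)/(7950 − 6600) = 270/1350 = 0.2
MPC = 1 − MPS = 0.8
Autonomous saving = 1090 − 0.2(6600) = -230, so a = 230
C = 230 + 0.8(3200) = 230 + 2560 = 2790

C = 2790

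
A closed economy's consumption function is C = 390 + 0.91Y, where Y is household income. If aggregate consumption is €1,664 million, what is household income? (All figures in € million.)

Y = 1400

390 + 0.91Y = 1664
0.91Y = 1274, so Y = 1274/0.91 = 1400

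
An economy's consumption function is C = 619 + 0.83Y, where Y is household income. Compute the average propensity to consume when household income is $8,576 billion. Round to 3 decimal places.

APC = 0.902

C = 619 + 0.83(8576) = 7737.08
APC = C/Y = 7737.08/8576 = 0.902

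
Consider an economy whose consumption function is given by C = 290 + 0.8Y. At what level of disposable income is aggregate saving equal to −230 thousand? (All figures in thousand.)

Y = 300

S = Y − C = -290 + 0.2Y
-290 + 0.2Y = -230, so 0.2Y = 60 and Y = 300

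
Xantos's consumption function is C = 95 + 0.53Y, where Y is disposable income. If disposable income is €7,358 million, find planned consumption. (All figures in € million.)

C = 95 + 0.53(7358) = 95 + 3899.74 = 3994.74

C = 3994.74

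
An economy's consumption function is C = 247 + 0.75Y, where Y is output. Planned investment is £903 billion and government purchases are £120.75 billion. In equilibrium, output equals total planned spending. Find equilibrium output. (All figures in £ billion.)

Y = 5083

Y = C + I + G = 247 + 0.75Y + 903 + 120.75
Y − 0.75Y = 1270.75
0.25Y = 1270.75, so Y = 1270.75/0.25 = 5083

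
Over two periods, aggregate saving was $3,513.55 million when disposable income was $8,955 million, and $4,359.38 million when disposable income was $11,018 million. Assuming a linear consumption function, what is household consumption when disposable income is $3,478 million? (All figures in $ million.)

MPS = ΔS/ΔY = (4359.38 − 3513.55)/(11018 − 8955) = 845.83/2063 = 0.41
MPC = 1 − MPS = 0.59
Autonomous saving = 3513.55 − 0.41(8955) = -158, so a = 158
C = 158 + 0.59(3478) = 158 + 2052.02 = 2210.02

C = 2210.02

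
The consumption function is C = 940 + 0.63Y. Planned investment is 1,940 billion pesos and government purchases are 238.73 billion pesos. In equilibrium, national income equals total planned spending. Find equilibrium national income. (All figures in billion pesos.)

Y = 8429

Y = C + I + G = 940 + 0.63Y + 1940 + 238.73
Y − 0.63Y = 3118.73
0.37Y = 3118.73, so Y = 3118.73/0.37 = 8429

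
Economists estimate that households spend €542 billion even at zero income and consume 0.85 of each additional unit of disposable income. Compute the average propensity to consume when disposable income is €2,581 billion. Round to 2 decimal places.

APC = 1.06

C = 542 + 0.85(2581) = 2735.85
APC = C/Y = 2735.85/2581 = 1.06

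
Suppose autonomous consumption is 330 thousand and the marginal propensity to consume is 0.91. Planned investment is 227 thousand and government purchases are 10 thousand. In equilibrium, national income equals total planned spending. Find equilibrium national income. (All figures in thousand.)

Y = 6300

Y = C + I + G = 330 + 0.91Y + 227 + 10
Y − 0.91Y = 567
0.09Y = 567, so Y = 567/0.09 = 6300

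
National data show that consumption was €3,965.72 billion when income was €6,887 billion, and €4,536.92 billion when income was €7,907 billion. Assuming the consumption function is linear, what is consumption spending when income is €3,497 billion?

MPC = (4536.92 − 3965.72)/(7907 − 6887) = 571.2/1020 = 0.56
a = 3965.72 − 0.56(6887) = 3965.72 − 3856.72 = 109
C = 109 + 0.56(3497) = 109 + 1958.32 = 2067.32

C = 2067.32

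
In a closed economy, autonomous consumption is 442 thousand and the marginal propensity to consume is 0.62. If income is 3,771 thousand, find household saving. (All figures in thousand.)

S = 990.98

C = 442 + 0.62(3771) = 442 + 2338.02 = 2780.02
S = Y − C = 3771 − 2780.02 = 990.98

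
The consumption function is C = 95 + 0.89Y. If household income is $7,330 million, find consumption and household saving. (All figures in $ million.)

C = 95 + 0.89(7330) = 95 + 6523.7 = 6618.7
S = Y − C = 7330 − 6618.7 = 711.3

C = 6618.7; S = 711.3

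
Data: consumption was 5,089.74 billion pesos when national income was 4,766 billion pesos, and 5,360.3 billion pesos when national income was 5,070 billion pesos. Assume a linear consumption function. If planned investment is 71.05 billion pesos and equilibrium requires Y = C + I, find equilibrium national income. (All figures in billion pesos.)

Y = 8355

MPC = (5360.3 − 5089.74)/(5070 − 4766) = 270.56/304 = 0.89
a = 5089.74 − 0.89(4766) = 848
Equilibrium: Y = 848 + 0.89Y + 71.05
0.11Y = 919.05, so Y = 919.05/0.11 = 8355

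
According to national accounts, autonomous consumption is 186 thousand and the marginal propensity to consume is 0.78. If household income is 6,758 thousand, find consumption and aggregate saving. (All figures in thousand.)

C = 186 + 0.78(6758) = 186 + 5271.24 = 5457.24
S = Y − C = 6758 − 5457.24 = 1300.76

C = 5457.24; S = 1300.76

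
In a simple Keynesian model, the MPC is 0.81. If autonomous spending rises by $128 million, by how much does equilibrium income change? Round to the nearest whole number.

The multiplier is 1/(1 − MPC) = 1/0.19.
ΔY = 128/0.19 = 673.68 ≈ 674

ΔY ≈ 674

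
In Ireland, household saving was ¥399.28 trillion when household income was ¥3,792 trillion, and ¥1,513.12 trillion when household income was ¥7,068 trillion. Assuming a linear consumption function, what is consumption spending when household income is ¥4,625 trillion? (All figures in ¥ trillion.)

MPS = ΔS/ΔY = (1513.12 − 399.28)/(7068 − 3792) = 1113.84/3276 = 0.34
MPC = 1 − MPS = 0.66
Autonomous saving = 399.28 − 0.34(3792) = -890, so a = 890
C = 890 + 0.66(4625) = 890 + 3052.5 = 3942.5

C = 3942.5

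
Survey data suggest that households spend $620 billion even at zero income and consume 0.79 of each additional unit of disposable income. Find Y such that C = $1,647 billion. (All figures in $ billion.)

620 + 0.79Y = 1647
0.79Y = 1027, so Y = 1027/0.79 = 1300

Y = 1300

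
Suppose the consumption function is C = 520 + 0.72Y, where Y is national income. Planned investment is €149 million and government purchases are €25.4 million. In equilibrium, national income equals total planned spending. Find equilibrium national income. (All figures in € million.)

Y = 2480

Y = C + I + G = 520 + 0.72Y + 149 + 25.4
Y − 0.72Y = 694.4
0.28Y = 694.4, so Y = 694.4/0.28 = 2480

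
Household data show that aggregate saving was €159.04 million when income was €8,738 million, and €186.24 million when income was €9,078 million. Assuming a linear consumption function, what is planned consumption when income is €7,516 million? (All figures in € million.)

MPS = ΔS/ΔY = (186.24 − 159.04)/(9078 − 8738) = 27.2/340 = 0.08
MPC = 1 − MPS = 0.92
Autonomous saving = 159.04 − 0.08(8738) = -540, so a = 540
C = 540 + 0.92(7516) = 540 + 6914.72 = 7454.72

C = 7454.72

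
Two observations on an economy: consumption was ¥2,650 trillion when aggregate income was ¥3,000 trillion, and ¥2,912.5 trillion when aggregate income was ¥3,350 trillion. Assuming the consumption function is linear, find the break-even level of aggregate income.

Y = 1600

MPC = (2912.5 − 2650)/(3350 − 3000) = 262.5/350 = 0.75
a = 2650 − 0.75(3000) = 2650 − 2250 = 400
Break-even: Y = a/(1−MPC) = 400/0.25 = 1600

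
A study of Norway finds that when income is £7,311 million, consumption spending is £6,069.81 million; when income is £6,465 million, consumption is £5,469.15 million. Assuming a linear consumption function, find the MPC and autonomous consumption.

MPC = ΔC/ΔY = (6069.81 − 5469.15)/(7311 − 6465) = 600.66/846 = 0.71
a = C − MPC·Y = 5469.15 − 0.71(6465) = 5469.15 − 4590.15 = 879

MPC = 0.71; a = 879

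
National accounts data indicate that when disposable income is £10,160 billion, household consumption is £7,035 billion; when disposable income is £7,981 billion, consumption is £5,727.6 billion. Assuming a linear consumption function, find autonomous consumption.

MPC = ΔC/ΔY = (7035 − 5727.6)/(10160 − 7981) = 1307.4/2179 = 0.6
a = C − MPC·Y = 5727.6 − 0.6(7981) = 5727.6 − 4788.6 = 939

a = 939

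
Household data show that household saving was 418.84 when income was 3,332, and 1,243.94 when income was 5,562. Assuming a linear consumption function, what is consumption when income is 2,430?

MPS = ΔS/ΔY = (1243.94 − 418.84)/(5562 − 3332) = 825.1/2230 = 0.37
MPC = 1 − MPS = 0.63
Autonomous saving = 418.84 − 0.37(3332) = -814, so a = 814
C = 814 + 0.63(2430) = 814 + 1530.9 = 2344.9

C = 2344.9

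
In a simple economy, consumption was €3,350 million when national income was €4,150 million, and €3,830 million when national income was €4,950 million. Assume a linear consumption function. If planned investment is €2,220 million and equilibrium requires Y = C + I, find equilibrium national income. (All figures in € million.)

Y = 7700

MPC = (3830 − 3350)/(4950 − 4150) = 480/800 = 0.6
a = 3350 − 0.6(4150) = 860
Equilibrium: Y = 860 + 0.6Y + 2220
0.4Y = 3080, so Y = 3080/0.4 = 7700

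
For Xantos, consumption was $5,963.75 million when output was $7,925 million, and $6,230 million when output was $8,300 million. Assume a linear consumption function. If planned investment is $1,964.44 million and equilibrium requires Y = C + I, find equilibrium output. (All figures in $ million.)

Y = 7936

MPC = (6230 − 5963.75)/(8300 − 7925) = 266.25/375 = 0.71
a = 5963.75 − 0.71(7925) = 337
Equilibrium: Y = 337 + 0.71Y + 1964.44
0.29Y = 2301.44, so Y = 2301.44/0.29 = 7936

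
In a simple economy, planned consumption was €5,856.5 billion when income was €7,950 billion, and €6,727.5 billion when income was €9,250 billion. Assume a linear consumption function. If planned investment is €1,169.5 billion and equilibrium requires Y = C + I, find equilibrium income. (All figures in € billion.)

MPC = (6727.5 − 5856.5)/(9250 − 7950) = 871/1300 = 0.67
a = 5856.5 − 0.67(7950) = 530
Equilibrium: Y = 530 + 0.67Y + 1169.5
0.33Y = 1699.5, so Y = 1699.5/0.33 = 5150

Y = 5150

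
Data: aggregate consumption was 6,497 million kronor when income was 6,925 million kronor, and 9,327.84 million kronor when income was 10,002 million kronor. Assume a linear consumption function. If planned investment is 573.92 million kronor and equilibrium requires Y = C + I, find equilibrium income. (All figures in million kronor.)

MPC = (9327.84 − 6497)/(10002 − 6925) = 2830.84/3077 = 0.92
a = 6497 − 0.92(6925) = 126
Equilibrium: Y = 126 + 0.92Y + 573.92
0.08Y = 699.92, so Y = 699.92/0.08 = 8749

Y = 8749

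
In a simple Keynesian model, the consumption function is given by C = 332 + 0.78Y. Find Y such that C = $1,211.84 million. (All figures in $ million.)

Y = 1128

332 + 0.78Y = 1211.84
0.78Y = 879.84, so Y = 879.84/0.78 = 1128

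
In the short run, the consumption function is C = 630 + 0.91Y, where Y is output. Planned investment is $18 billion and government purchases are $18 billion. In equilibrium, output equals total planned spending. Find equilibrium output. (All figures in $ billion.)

Y = C + I + G = 630 + 0.91Y + 18 + 18
Y − 0.91Y = 666
0.09Y = 666, so Y = 666/0.09 = 7400

Y = 7400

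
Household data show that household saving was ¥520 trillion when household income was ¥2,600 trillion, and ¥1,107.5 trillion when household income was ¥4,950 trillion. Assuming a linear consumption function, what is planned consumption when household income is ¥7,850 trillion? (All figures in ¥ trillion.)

C = 6017.5

MPS = ΔS/ΔY = (1107.5 − 520)/(4950 − 2600) = 587.5/2350 = 0.25
MPC = 1 − MPS = 0.75
Autonomous saving = 520 − 0.25(2600) = -130, so a = 130
C = 130 + 0.75(7850) = 130 + 5887.5 = 6017.5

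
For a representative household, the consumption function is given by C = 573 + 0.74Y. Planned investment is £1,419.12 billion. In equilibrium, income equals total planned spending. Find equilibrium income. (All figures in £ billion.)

Y = C + I = 573 + 0.74Y + 1419.12
Y − 0.74Y = 1992.12
0.26Y = 1992.12, so Y = 1992.12/0.26 = 7662

Y = 7662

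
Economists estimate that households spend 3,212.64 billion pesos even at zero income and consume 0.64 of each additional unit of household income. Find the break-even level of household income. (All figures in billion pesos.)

At break-even, C = Y: 3212.64 + 0.64Y = Y
0.36Y = 3212.64, so Y = 3212.64/0.36 = 8924

Y = 8924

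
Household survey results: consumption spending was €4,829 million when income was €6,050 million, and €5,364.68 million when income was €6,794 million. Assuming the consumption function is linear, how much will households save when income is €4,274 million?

MPC = (5364.68 − 4829)/(6794 − 6050) = 535.68/744 = 0.72
a = 4829 − 0.72(6050) = 4829 − 4356 = 473
C = 473 + 0.72(4274) = 3550.28
S = 4274 − 3550.28 = 723.72

S = 723.72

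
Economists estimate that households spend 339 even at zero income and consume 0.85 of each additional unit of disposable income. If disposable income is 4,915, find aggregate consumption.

C = 4516.75

C = 339 + 0.85(4915) = 339 + 4177.75 = 4516.75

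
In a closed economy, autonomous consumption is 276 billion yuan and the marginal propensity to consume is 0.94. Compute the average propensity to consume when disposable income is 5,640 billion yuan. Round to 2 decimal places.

APC = 0.99

C = 276 + 0.94(5640) = 5577.6
APC = C/Y = 5577.6/5640 = 0.99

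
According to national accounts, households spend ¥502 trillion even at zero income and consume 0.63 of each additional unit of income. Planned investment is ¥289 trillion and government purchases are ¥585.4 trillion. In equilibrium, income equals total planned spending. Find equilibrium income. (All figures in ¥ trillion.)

Y = 3720

Y = C + I + G = 502 + 0.63Y + 289 + 585.4
Y − 0.63Y = 1376.4
0.37Y = 1376.4, so Y = 1376.4/0.37 = 3720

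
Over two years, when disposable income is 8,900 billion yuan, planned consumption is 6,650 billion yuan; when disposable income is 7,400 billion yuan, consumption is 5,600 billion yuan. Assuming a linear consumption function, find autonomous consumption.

a = 420

MPC = ΔC/ΔY = (6650 − 5600)/(8900 − 7400) = 1050/1500 = 0.7
a = C − MPC·Y = 5600 − 0.7(7400) = 5600 − 5180 = 420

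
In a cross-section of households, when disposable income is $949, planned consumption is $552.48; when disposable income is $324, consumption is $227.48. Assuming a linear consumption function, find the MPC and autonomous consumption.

MPC = ΔC/ΔY = (552.48 − 227.48)/(949 − 324) = 325/625 = 0.52
a = C − MPC·Y = 227.48 − 0.52(324) = 227.48 − 168.48 = 59

MPC = 0.52; a = 59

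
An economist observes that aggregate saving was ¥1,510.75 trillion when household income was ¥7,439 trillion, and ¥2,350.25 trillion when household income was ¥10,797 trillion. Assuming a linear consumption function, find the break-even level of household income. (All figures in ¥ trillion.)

MPS = ΔS/ΔY = (2350.25 − 1510.75)/(10797 − 7439) = 839.5/3358 = 0.25
MPC = 1 − MPS = 0.75
From S(7439) = 1510.75: −a + 0.25(7439) = 1510.75, so a = 1859.75 − 1510.75 = 349
Break-even (S = 0): Y = a/MPS = 349/0.25 = 1396

Y = 1396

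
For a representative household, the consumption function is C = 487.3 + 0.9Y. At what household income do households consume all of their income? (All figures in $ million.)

At break-even, C = Y: 487.3 + 0.9Y = Y
0.1Y = 487.3, so Y = 487.3/0.1 = 4873

Y = 4873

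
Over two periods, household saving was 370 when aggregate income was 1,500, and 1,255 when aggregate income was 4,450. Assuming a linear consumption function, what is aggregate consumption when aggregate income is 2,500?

C = 1830

MPS = ΔS/ΔY = (1255 − 370)/(4450 − 1500) = 885/2950 = 0.3
MPC = 1 − MPS = 0.7
Autonomous saving = 370 − 0.3(1500) = -80, so a = 80
C = 80 + 0.7(2500) = 80 + 1750 = 1830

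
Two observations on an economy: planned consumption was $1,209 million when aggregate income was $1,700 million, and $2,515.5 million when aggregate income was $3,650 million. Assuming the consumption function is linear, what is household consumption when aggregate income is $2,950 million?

C = 2046.5

MPC = (2515.5 − 1209)/(3650 − 1700) = 1306.5/1950 = 0.67
a = 1209 − 0.67(1700) = 1209 − 1139 = 70
C = 70 + 0.67(2950) = 70 + 1976.5 = 2046.5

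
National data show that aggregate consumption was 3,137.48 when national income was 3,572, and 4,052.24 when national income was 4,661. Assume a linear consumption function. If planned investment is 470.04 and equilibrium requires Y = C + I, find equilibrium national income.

MPC = (4052.24 − 3137.48)/(4661 − 3572) = 914.76/1089 = 0.84
a = 3137.48 − 0.84(3572) = 137
Equilibrium: Y = 137 + 0.84Y + 470.04
0.16Y = 607.04, so Y = 607.04/0.16 = 3794

Y = 3794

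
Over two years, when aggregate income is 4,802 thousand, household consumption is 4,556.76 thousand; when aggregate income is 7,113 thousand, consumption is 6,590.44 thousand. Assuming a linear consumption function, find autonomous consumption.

a = 331

MPC = ΔC/ΔY = (6590.44 − 4556.76)/(7113 − 4802) = 2033.68/2311 = 0.88
a = C − MPC·Y = 4556.76 − 0.88(4802) = 4556.76 − 4225.76 = 331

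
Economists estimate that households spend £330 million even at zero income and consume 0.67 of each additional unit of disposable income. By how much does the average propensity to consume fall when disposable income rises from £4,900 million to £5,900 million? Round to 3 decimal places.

ΔAPC = 0.011

At Y = 4900: C = 330 + 0.67(4900) = 3613, APC = 3613/4900 = 0.7373
At Y = 5900: C = 4283, APC = 4283/5900 = 0.7259
Fall in APC = 0.7373 − 0.7259 = 0.0114 ≈ 0.011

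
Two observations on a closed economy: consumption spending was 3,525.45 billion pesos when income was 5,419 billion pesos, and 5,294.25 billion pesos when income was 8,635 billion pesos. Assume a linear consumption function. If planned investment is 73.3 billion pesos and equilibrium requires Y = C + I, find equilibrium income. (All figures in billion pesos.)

Y = 1374

MPC = (5294.25 − 3525.45)/(8635 − 5419) = 1768.8/3216 = 0.55
a = 3525.45 − 0.55(5419) = 545
Equilibrium: Y = 545 + 0.55Y + 73.3
0.45Y = 618.3, so Y = 618.3/0.45 = 1374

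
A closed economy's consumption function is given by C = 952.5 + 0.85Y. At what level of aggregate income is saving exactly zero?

At break-even, C = Y: 952.5 + 0.85Y = Y
0.15Y = 952.5, so Y = 952.5/0.15 = 6350

Y = 6350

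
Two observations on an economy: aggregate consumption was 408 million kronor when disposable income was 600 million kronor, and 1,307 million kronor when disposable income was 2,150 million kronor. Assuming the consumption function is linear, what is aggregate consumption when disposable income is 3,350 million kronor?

C = 2003

MPC = (1307 − 408)/(2150 − 600) = 899/1550 = 0.58
a = 408 − 0.58(600) = 408 − 348 = 60
C = 60 + 0.58(3350) = 60 + 1943 = 2003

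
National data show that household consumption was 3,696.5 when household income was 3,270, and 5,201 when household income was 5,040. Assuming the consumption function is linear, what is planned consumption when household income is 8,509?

C = 8149.65

MPC = (5201 − 3696.5)/(5040 − 3270) = 1504.5/1770 = 0.85
a = 3696.5 − 0.85(3270) = 3696.5 − 2779.5 = 917
C = 917 + 0.85(8509) = 917 + 7232.65 = 8149.65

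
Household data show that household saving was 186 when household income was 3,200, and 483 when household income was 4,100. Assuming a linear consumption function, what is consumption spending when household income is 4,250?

MPS = ΔS/ΔY = (483 − 186)/(4100 − 3200) = 297/900 = 0.33
MPC = 1 − MPS = 0.67
Autonomous saving = 186 − 0.33(3200) = -870, so a = 870
C = 870 + 0.67(4250) = 870 + 2847.5 = 3717.5

C = 3717.5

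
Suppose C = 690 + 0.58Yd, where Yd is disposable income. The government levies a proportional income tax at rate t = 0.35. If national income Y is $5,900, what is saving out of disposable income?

Yd = (1 − 0.35)(5900) = 0.65(5900) = 3835
C = 690 + 0.58(3835) = 690 + 2224.3 = 2914.3
S = Yd − C = 3835 − 2914.3 = 920.7

S = 920.7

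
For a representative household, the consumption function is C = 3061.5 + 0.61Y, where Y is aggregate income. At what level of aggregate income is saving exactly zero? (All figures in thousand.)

At break-even, C = Y: 3061.5 + 0.61Y = Y
0.39Y = 3061.5, so Y = 3061.5/0.39 = 7850

Y = 7850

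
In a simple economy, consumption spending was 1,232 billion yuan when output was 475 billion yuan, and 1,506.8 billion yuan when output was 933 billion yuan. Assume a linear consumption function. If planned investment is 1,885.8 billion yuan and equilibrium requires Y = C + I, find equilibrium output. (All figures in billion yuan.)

Y = 7082

MPC = (1506.8 − 1232)/(933 − 475) = 274.8/458 = 0.6
a = 1232 − 0.6(475) = 947
Equilibrium: Y = 947 + 0.6Y + 1885.8
0.4Y = 2832.8, so Y = 2832.8/0.4 = 7082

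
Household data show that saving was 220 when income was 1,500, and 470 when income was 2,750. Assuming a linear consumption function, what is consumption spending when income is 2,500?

C = 2080

MPS = ΔS/ΔY = (470 − 220)/(2750 − 1500) = 250/1250 = 0.2
MPC = 1 − MPS = 0.8
Autonomous saving = 220 − 0.2(1500) = -80, so a = 80
C = 80 + 0.8(2500) = 80 + 2000 = 2080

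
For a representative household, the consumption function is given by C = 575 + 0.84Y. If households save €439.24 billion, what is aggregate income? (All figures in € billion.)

S = Y − C = -575 + 0.16Y
-575 + 0.16Y = 439.24, so 0.16Y = 1014.24 and Y = 6339

Y = 6339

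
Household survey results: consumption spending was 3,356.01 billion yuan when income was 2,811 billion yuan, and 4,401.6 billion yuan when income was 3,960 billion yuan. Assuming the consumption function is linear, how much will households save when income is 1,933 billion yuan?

S = -624.03

MPC = (4401.6 − 3356.01)/(3960 − 2811) = 1045.59/1149 = 0.91
a = 3356.01 − 0.91(2811) = 3356.01 − 2558.01 = 798
C = 798 + 0.91(1933) = 2557.03
S = 1933 − 2557.03 = -624.03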